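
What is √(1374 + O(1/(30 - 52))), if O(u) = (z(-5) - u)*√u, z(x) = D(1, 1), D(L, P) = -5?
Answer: √(665016 - 109*I*√22)/22 ≈ 37.068 - 0.014249*I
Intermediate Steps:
z(x) = -5
O(u) = √u*(-5 - u) (O(u) = (-5 - u)*√u = √u*(-5 - u))
√(1374 + O(1/(30 - 52))) = √(1374 + √(1/(30 - 52))*(-5 - 1/(30 - 52))) = √(1374 + √(1/(-22))*(-5 - 1/(-22))) = √(1374 + √(-1/22)*(-5 - 1*(-1/22))) = √(1374 + (I*√22/22)*(-5 + 1/22)) = √(1374 + (I*√22/22)*(-109/22)) = √(1374 - 109*I*√22/484)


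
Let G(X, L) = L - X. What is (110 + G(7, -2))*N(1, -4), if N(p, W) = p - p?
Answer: 0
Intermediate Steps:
N(p, W) = 0
(110 + G(7, -2))*N(1, -4) = (110 + (-2 - 1*7))*0 = (110 + (-2 - 7))*0 = (110 - 9)*0 = 101*0 = 0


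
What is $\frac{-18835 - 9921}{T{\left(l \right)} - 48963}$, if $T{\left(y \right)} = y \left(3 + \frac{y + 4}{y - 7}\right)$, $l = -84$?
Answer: $\frac{373828}{640755} \approx 0.58342$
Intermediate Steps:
$T{\left(y \right)} = y \left(3 + \frac{4 + y}{-7 + y}\right)$
$\frac{-18835 - 9921}{T{\left(l \right)} - 48963} = \frac{-18835 - 9921}{- \frac{84 \left(-17 + 4 \left(-84\right)\right)}{-7 - 84} - 48963} = - \frac{28756}{- \frac{84 \left(-17 - 336\right)}{-91} - 48963} = - \frac{28756}{\left(-84\right) \left(- \frac{1}{91}\right) \left(-353\right) - 48963} = - \frac{28756}{- \frac{4236}{13} - 48963} = - \frac{28756}{- \frac{640755}{13}} = \left(-28756\right) \left(- \frac{13}{640755}\right) = \frac{373828}{640755}$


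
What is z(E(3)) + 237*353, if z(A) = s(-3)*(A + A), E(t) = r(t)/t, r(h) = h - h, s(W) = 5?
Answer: 83661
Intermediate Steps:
r(h) = 0
E(t) = 0 (E(t) = 0/t = 0)
z(A) = 10*A (z(A) = 5*(A + A) = 5*(2*A) = 10*A)
z(E(3)) + 237*353 = 10*0 + 237*353 = 0 + 83661 = 83661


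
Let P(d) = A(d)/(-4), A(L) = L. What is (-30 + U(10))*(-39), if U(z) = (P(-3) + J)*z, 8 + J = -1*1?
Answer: 8775/2 ≈ 4387.5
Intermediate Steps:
J = -9 (J = -8 - 1*1 = -8 - 1 = -9)
P(d) = -d/4 (P(d) = d/(-4) = d*(-1/4) = -d/4)
U(z) = -33*z/4 (U(z) = (-1/4*(-3) - 9)*z = (3/4 - 9)*z = -33*z/4)
(-30 + U(10))*(-39) = (-30 - 33/4*10)*(-39) = (-30 - 165/2)*(-39) = -225/2*(-39) = 8775/2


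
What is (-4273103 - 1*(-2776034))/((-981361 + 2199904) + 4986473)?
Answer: -1497069/6205016 ≈ -0.24127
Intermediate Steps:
(-4273103 - 1*(-2776034))/((-981361 + 2199904) + 4986473) = (-4273103 + 2776034)/(1218543 + 4986473) = -1497069/6205016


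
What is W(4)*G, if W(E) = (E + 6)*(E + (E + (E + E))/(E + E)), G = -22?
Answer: -1210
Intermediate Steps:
W(E) = (6 + E)*(3/2 + E) (W(E) = (6 + E)*(E + (E + 2*E)/((2*E))) = (6 + E)*(E + (3*E)*(1/(2*E))) = (6 + E)*(E + 3/2) = (6 + E)*(3/2 + E))
W(4)*G = (9 + 4² + (15/2)*4)*(-22) = (9 + 16 + 30)*(-22) = 55*(-22) = -1210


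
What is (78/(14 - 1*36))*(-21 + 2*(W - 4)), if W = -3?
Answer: 1365/11 ≈ 124.09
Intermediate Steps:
(78/(14 - 1*36))*(-21 + 2*(W - 4)) = (78/(14 - 1*36))*(-21 + 2*(-3 - 4)) = (78/(14 - 36))*(-21 + 2*(-7)) = (78/(-22))*(-21 - 14) = (78*(-1/22))*(-35) = -39/11*(-35) = 1365/11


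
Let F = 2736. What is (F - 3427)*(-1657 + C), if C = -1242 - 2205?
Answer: 3526864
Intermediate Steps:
C = -3447
(F - 3427)*(-1657 + C) = (2736 - 3427)*(-1657 - 3447) = -691*(-5104) = 3526864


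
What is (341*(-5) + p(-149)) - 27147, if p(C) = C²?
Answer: -6651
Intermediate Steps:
(341*(-5) + p(-149)) - 27147 = (341*(-5) + (-149)²) - 27147 = (-1705 + 22201) - 27147 = 20496 - 27147 = -6651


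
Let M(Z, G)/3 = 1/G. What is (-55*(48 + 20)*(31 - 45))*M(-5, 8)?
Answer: 19635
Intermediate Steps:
M(Z, G) = 3/G
(-55*(48 + 20)*(31 - 45))*M(-5, 8) = (-55*(48 + 20)*(31 - 45))*(3/8) = (-3740*(-14))*(3*(1/8)) = -55*(-952)*(3/8) = 52360*(3/8) = 19635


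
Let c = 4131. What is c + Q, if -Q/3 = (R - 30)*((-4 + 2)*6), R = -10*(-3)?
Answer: 4131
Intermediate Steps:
R = 30
Q = 0 (Q = -3*(30 - 30)*(-4 + 2)*6 = -0*(-2*6) = -0*(-12) = -3*0 = 0)
c + Q = 4131 + 0 = 4131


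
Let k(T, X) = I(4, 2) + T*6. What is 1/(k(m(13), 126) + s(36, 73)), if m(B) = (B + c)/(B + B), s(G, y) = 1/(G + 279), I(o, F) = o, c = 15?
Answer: 4095/42853 ≈ 0.095559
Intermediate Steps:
s(G, y) = 1/(279 + G)
m(B) = (15 + B)/(2*B) (m(B) = (B + 15)/(B + B) = (15 + B)/((2*B)) = (15 + B)*(1/(2*B)) = (15 + B)/(2*B))
k(T, X) = 4 + 6*T (k(T, X) = 4 + T*6 = 4 + 6*T)
1/(k(m(13), 126) + s(36, 73)) = 1/((4 + 6*((1/2)*(15 + 13)/13)) + 1/(279 + 36)) = 1/((4 + 6*((1/2)*(1/13)*28)) + 1/315) = 1/((4 + 6*(14/13)) + 1/315) = 1/((4 + 84/13) + 1/315) = 1/(136/13 + 1/315) = 1/(42853/4095) = 4095/42853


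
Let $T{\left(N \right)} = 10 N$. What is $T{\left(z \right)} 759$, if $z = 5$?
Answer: $37950$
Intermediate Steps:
$T{\left(z \right)} 759 = 10 \cdot 5 \cdot 759 = 50 \cdot 759 = 37950$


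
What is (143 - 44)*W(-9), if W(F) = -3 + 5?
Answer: 198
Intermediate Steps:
W(F) = 2
(143 - 44)*W(-9) = (143 - 44)*2 = 99*2 = 198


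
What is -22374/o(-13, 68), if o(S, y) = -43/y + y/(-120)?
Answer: 22821480/1223 ≈ 18660.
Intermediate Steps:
o(S, y) = -43/y - y/120 (o(S, y) = -43/y + y*(-1/120) = -43/y - y/120)
-22374/o(-13, 68) = -22374/(-43/68 - 1/120*68) = -22374/(-43*1/68 - 17/30) = -22374/(-43/68 - 17/30) = -22374/(-1223/1020) = -22374*(-1020/1223) = 22821480/1223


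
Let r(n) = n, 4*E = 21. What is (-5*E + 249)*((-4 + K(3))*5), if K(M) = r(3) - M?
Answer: -4455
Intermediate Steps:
E = 21/4 (E = (¼)*21 = 21/4 ≈ 5.2500)
K(M) = 3 - M
(-5*E + 249)*((-4 + K(3))*5) = (-5*21/4 + 249)*((-4 + (3 - 1*3))*5) = (-105/4 + 249)*((-4 + (3 - 3))*5) = 891*((-4 + 0)*5)/4 = 891*(-4*5)/4 = (891/4)*(-20) = -4455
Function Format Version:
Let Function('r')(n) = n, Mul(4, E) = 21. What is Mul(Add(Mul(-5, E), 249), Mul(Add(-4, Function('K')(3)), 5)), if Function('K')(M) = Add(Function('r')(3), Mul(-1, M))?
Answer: -4455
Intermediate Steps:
E = Rational(21, 4) (E = Mul(Rational(1, 4), 21) = Rational(21, 4) ≈ 5.2500)
Function('K')(M) = Add(3, Mul(-1, M))
Mul(Add(Mul(-5, E), 249), Mul(Add(-4, Function('K')(3)), 5)) = Mul(Add(Mul(-5, Rational(21, 4)), 249), Mul(Add(-4, Add(3, Mul(-1, 3))), 5)) = Mul(Add(Rational(-105, 4), 249), Mul(Add(-4, Add(3, -3)), 5)) = Mul(Rational(891, 4), Mul(Add(-4, 0), 5)) = Mul(Rational(891, 4), Mul(-4, 5)) = Mul(Rational(891, 4), -20) = -4455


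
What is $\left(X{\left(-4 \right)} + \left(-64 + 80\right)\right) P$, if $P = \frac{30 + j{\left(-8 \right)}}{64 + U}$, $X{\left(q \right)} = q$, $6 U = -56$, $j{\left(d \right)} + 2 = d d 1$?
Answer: $\frac{828}{41} \approx 20.195$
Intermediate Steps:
$j{\left(d \right)} = -2 + d^{2}$ ($j{\left(d \right)} = -2 + d d 1 = -2 + d^{2} \cdot 1 = -2 + d^{2}$)
$U = - \frac{28}{3}$ ($U = \frac{1}{6} \left(-56\right) = - \frac{28}{3} \approx -9.3333$)
$P = \frac{69}{41}$ ($P = \frac{30 - \left(2 - \left(-8\right)^{2}\right)}{64 - \frac{28}{3}} = \frac{30 + \left(-2 + 64\right)}{\frac{164}{3}} = \left(30 + 62\right) \frac{3}{164} = 92 \cdot \frac{3}{164} = \frac{69}{41} \approx 1.6829$)
$\left(X{\left(-4 \right)} + \left(-64 + 80\right)\right) P = \left(-4 + \left(-64 + 80\right)\right) \frac{69}{41} = \left(-4 + 16\right) \frac{69}{41} = 12 \cdot \frac{69}{41} = \frac{828}{41}$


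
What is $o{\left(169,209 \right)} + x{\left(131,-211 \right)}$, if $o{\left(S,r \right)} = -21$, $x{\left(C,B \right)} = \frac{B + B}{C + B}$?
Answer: $- \frac{629}{40} \approx -15.725$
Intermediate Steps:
$x{\left(C,B \right)} = \frac{2 B}{B + C}$
$o{\left(169,209 \right)} + x{\left(131,-211 \right)} = -21 + 2 \left(-211\right) \frac{1}{-211 + 131} = -21 + 2 \left(-211\right) \frac{1}{-80} = -21 + 2 \left(-211\right) \left(- \frac{1}{80}\right) = -21 + \frac{211}{40} = - \frac{629}{40}$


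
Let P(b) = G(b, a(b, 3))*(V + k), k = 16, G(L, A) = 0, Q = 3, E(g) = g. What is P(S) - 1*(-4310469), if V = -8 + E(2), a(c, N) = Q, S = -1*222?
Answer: 4310469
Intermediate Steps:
S = -222
a(c, N) = 3
V = -6 (V = -8 + 2 = -6)
P(b) = 0 (P(b) = 0*(-6 + 16) = 0*10 = 0)
P(S) - 1*(-4310469) = 0 - 1*(-4310469) = 0 + 4310469 = 4310469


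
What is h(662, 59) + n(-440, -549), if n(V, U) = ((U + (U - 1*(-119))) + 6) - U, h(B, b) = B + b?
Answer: 297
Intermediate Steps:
n(V, U) = 125 + U (n(V, U) = ((U + (U + 119)) + 6) - U = ((U + (119 + U)) + 6) - U = ((119 + 2*U) + 6) - U = (125 + 2*U) - U = 125 + U)
h(662, 59) + n(-440, -549) = (662 + 59) + (125 - 549) = 721 - 424 = 297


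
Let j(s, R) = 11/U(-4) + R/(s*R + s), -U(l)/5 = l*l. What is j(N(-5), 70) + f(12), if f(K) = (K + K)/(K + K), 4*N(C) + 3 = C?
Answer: 2099/5680 ≈ 0.36954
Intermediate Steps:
U(l) = -5*l**2 (U(l) = -5*l*l = -5*l**2)
N(C) = -3/4 + C/4
j(s, R) = -11/80 + R/(s + R*s) (j(s, R) = 11/((-5*(-4)**2)) + R/(s*R + s) = 11/((-5*16)) + R/(R*s + s) = 11/(-80) + R/(s + R*s) = 11*(-1/80) + R/(s + R*s) = -11/80 + R/(s + R*s))
f(K) = 1 (f(K) = (2*K)/((2*K)) = (2*K)*(1/(2*K)) = 1)
j(N(-5), 70) + f(12) = (-11*(-3/4 + (1/4)*(-5)) + 80*70 - 11*70*(-3/4 + (1/4)*(-5)))/(80*(-3/4 + (1/4)*(-5))*(1 + 70)) + 1 = (1/80)*(-11*(-3/4 - 5/4) + 5600 - 11*70*(-3/4 - 5/4))/(-3/4 - 5/4*71) + 1 = (1/80)*(1/71)*(-11*(-2) + 5600 - 11*70*(-2))/(-2) + 1 = (1/80)*(-1/2)*(1/71)*(22 + 5600 + 1540) + 1 = (1/80)*(-1/2)*(1/71)*7162 + 1 = -3581/5680 + 1 = 2099/5680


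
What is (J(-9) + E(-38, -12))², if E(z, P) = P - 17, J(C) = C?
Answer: 1444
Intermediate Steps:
E(z, P) = -17 + P
(J(-9) + E(-38, -12))² = (-9 + (-17 - 12))² = (-9 - 29)² = (-38)² = 1444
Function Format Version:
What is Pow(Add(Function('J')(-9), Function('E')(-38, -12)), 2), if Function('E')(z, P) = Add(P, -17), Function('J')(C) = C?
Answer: 1444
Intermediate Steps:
Function('E')(z, P) = Add(-17, P)
Pow(Add(Function('J')(-9), Function('E')(-38, -12)), 2) = Pow(Add(-9, Add(-17, -12)), 2) = Pow(Add(-9, -29), 2) = Pow(-38, 2) = 1444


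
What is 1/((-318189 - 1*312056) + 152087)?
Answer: -1/478158 ≈ -2.0914e-6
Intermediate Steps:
1/((-318189 - 1*312056) + 152087) = 1/((-318189 - 312056) + 152087) = 1/(-630245 + 152087) = 1/(-478158) = -1/478158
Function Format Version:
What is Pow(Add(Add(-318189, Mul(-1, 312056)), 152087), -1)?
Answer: Rational(-1, 478158) ≈ -2.0914e-6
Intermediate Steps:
Pow(Add(Add(-318189, Mul(-1, 312056)), 152087), -1) = Pow(Add(Add(-318189, -312056), 152087), -1) = Pow(Add(-630245, 152087), -1) = Pow(-478158, -1) = Rational(-1, 478158)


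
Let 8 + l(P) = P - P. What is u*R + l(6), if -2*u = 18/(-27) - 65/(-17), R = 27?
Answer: -1721/34 ≈ -50.618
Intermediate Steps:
u = -161/102 (u = -(18/(-27) - 65/(-17))/2 = -(18*(-1/27) - 65*(-1/17))/2 = -(-⅔ + 65/17)/2 = -½*161/51 = -161/102 ≈ -1.5784)
l(P) = -8 (l(P) = -8 + (P - P) = -8 + 0 = -8)
u*R + l(6) = -161/102*27 - 8 = -1449/34 - 8 = -1721/34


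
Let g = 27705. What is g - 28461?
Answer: -756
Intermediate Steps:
g - 28461 = 27705 - 28461 = -756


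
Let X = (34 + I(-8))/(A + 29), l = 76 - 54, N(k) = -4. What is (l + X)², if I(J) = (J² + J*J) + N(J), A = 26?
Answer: 1871424/3025 ≈ 618.65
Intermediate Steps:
l = 22
I(J) = -4 + 2*J² (I(J) = (J² + J*J) - 4 = (J² + J²) - 4 = 2*J² - 4 = -4 + 2*J²)
X = 158/55 (X = (34 + (-4 + 2*(-8)²))/(26 + 29) = (34 + (-4 + 2*64))/55 = (34 + (-4 + 128))*(1/55) = (34 + 124)*(1/55) = 158*(1/55) = 158/55 ≈ 2.8727)
(l + X)² = (22 + 158/55)² = (1368/55)² = 1871424/3025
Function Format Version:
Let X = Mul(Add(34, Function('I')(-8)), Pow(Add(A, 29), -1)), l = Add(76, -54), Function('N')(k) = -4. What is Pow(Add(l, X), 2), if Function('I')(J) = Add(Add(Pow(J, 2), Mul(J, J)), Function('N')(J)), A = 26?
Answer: Rational(1871424, 3025) ≈ 618.65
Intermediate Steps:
l = 22
Function('I')(J) = Add(-4, Mul(2, Pow(J, 2))) (Function('I')(J) = Add(Add(Pow(J, 2), Mul(J, J)), -4) = Add(Add(Pow(J, 2), Pow(J, 2)), -4) = Add(Mul(2, Pow(J, 2)), -4) = Add(-4, Mul(2, Pow(J, 2))))
X = Rational(158, 55) (X = Mul(Add(34, Add(-4, Mul(2, Pow(-8, 2)))), Pow(Add(26, 29), -1)) = Mul(Add(34, Add(-4, Mul(2, 64))), Pow(55, -1)) = Mul(Add(34, Add(-4, 128)), Rational(1, 55)) = Mul(Add(34, 124), Rational(1, 55)) = Mul(158, Rational(1, 55)) = Rational(158, 55) ≈ 2.8727)
Pow(Add(l, X), 2) = Pow(Add(22, Rational(158, 55)), 2) = Pow(Rational(1368, 55), 2) = Rational(1871424, 3025)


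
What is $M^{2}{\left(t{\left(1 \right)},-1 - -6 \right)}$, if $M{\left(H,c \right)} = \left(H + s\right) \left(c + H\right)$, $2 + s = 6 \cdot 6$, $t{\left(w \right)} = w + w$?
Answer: $63504$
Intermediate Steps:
$t{\left(w \right)} = 2 w$
$s = 34$ ($s = -2 + 6 \cdot 6 = -2 + 36 = 34$)
$M{\left(H,c \right)} = \left(34 + H\right) \left(H + c\right)$ ($M{\left(H,c \right)} = \left(H + 34\right) \left(c + H\right) = \left(34 + H\right) \left(H + c\right)$)
$M^{2}{\left(t{\left(1 \right)},-1 - -6 \right)} = \left(\left(2 \cdot 1\right)^{2} + 34 \cdot 2 \cdot 1 + 34 \left(-1 - -6\right) + 2 \cdot 1 \left(-1 - -6\right)\right)^{2} = \left(2^{2} + 34 \cdot 2 + 34 \left(-1 + 6\right) + 2 \left(-1 + 6\right)\right)^{2} = \left(4 + 68 + 34 \cdot 5 + 2 \cdot 5\right)^{2} = \left(4 + 68 + 170 + 10\right)^{2} = 252^{2} = 63504$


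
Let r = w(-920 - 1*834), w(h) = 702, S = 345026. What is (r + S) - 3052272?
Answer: -2706544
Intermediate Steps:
r = 702
(r + S) - 3052272 = (702 + 345026) - 3052272 = 345728 - 3052272 = -2706544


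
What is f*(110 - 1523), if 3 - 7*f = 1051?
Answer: 1480824/7 ≈ 2.1155e+5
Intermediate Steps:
f = -1048/7 (f = 3/7 - ⅐*1051 = 3/7 - 1051/7 = -1048/7 ≈ -149.71)
f*(110 - 1523) = -1048*(110 - 1523)/7 = -1048/7*(-1413) = 1480824/7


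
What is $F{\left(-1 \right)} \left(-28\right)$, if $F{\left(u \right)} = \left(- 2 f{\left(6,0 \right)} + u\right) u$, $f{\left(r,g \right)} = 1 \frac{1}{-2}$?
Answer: $0$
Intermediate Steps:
$f{\left(r,g \right)} = - \frac{1}{2}$ ($f{\left(r,g \right)} = 1 \left(- \frac{1}{2}\right) = - \frac{1}{2}$)
$F{\left(u \right)} = u \left(1 + u\right)$ ($F{\left(u \right)} = \left(\left(-2\right) \left(- \frac{1}{2}\right) + u\right) u = \left(1 + u\right) u = u \left(1 + u\right)$)
$F{\left(-1 \right)} \left(-28\right) = - (1 - 1) \left(-28\right) = \left(-1\right) 0 \left(-28\right) = 0 \left(-28\right) = 0$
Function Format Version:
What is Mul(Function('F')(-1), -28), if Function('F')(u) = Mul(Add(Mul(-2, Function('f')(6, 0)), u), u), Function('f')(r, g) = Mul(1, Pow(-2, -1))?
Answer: 0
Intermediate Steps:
Function('f')(r, g) = Rational(-1, 2) (Function('f')(r, g) = Mul(1, Rational(-1, 2)) = Rational(-1, 2))
Function('F')(u) = Mul(u, Add(1, u)) (Function('F')(u) = Mul(Add(Mul(-2, Rational(-1, 2)), u), u) = Mul(Add(1, u), u) = Mul(u, Add(1, u)))
Mul(Function('F')(-1), -28) = Mul(Mul(-1, Add(1, -1)), -28) = Mul(Mul(-1, 0), -28) = Mul(0, -28) = 0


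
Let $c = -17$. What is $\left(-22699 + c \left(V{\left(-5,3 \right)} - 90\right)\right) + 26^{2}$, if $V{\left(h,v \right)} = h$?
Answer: $-20408$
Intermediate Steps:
$\left(-22699 + c \left(V{\left(-5,3 \right)} - 90\right)\right) + 26^{2} = \left(-22699 - 17 \left(-5 - 90\right)\right) + 26^{2} = \left(-22699 - -1615\right) + 676 = \left(-22699 + 1615\right) + 676 = -21084 + 676 = -20408$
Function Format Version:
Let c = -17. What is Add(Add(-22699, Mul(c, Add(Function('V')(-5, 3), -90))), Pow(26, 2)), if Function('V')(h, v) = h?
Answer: -20408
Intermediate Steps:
Add(Add(-22699, Mul(c, Add(Function('V')(-5, 3), -90))), Pow(26, 2)) = Add(Add(-22699, Mul(-17, Add(-5, -90))), Pow(26, 2)) = Add(Add(-22699, Mul(-17, -95)), 676) = Add(Add(-22699, 1615), 676) = Add(-21084, 676) = -20408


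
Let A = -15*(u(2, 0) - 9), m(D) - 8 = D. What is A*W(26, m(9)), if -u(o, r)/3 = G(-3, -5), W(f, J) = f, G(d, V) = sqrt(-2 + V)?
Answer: 3510 + 1170*I*sqrt(7) ≈ 3510.0 + 3095.5*I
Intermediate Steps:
m(D) = 8 + D
u(o, r) = -3*I*sqrt(7) (u(o, r) = -3*sqrt(-2 - 5) = -3*I*sqrt(7))
A = 135 + 45*I*sqrt(7) (A = -15*(-3*I*sqrt(7) - 9) = -15*(-9 - 3*I*sqrt(7)) = 135 + 45*I*sqrt(7) ≈ 135.0 + 119.06*I)
A*W(26, m(9)) = (135 + 45*I*sqrt(7))*26 = 3510 + 1170*I*sqrt(7)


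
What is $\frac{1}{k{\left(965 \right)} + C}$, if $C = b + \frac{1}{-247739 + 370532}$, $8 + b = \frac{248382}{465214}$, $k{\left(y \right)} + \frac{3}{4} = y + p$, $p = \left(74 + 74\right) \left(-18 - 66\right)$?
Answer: $- \frac{114250045404}{1311043958472673} \approx -8.7144 \cdot 10^{-5}$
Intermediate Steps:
$p = -12432$ ($p = 148 \left(-84\right) = -12432$)
$k{\left(y \right)} = - \frac{49731}{4} + y$ ($k{\left(y \right)} = - \frac{3}{4} + \left(y - 12432\right) = - \frac{3}{4} + \left(-12432 + y\right) = - \frac{49731}{4} + y$)
$b = - \frac{1736665}{232607}$ ($b = -8 + \frac{248382}{465214} = -8 + 248382 \cdot \frac{1}{465214} = -8 + \frac{124191}{232607} = - \frac{1736665}{232607} \approx -7.4661$)
$C = - \frac{213250072738}{28562511351}$ ($C = - \frac{1736665}{232607} + \frac{1}{-247739 + 370532} = - \frac{1736665}{232607} + \frac{1}{122793} = - \frac{213250072738}{28562511351} \approx -7.4661$)
$\frac{1}{k{\left(965 \right)} + C} = \frac{1}{\left(- \frac{49731}{4} + 965\right) - \frac{213250072738}{28562511351}} = \frac{1}{- \frac{45871}{4} - \frac{213250072738}{28562511351}} = \frac{1}{- \frac{1311043958472673}{114250045404}} = - \frac{114250045404}{1311043958472673}$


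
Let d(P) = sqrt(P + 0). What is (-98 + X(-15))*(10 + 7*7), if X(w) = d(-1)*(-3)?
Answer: -5782 - 177*I ≈ -5782.0 - 177.0*I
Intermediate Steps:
d(P) = sqrt(P)
X(w) = -3*I (X(w) = sqrt(-1)*(-3) = I*(-3) = -3*I)
(-98 + X(-15))*(10 + 7*7) = (-98 - 3*I)*(10 + 7*7) = (-98 - 3*I)*(10 + 49) = (-98 - 3*I)*59 = -5782 - 177*I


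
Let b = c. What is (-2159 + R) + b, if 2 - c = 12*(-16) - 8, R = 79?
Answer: -1878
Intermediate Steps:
c = 202 (c = 2 - (12*(-16) - 8) = 2 - (-192 - 8) = 2 - 1*(-200) = 2 + 200 = 202)
b = 202
(-2159 + R) + b = (-2159 + 79) + 202 = -2080 + 202 = -1878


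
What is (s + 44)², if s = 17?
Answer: 3721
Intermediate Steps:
(s + 44)² = (17 + 44)² = 61² = 3721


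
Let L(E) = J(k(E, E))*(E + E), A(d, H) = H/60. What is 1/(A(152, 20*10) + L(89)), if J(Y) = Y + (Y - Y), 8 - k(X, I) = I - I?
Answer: 3/4282 ≈ 0.00070061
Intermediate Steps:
k(X, I) = 8 (k(X, I) = 8 - (I - I) = 8 - 1*0 = 8 + 0 = 8)
J(Y) = Y (J(Y) = Y + 0 = Y)
A(d, H) = H/60 (A(d, H) = H*(1/60) = H/60)
L(E) = 16*E (L(E) = 8*(E + E) = 8*(2*E) = 16*E)
1/(A(152, 20*10) + L(89)) = 1/((20*10)/60 + 16*89) = 1/((1/60)*200 + 1424) = 1/(10/3 + 1424) = 1/(4282/3) = 3/4282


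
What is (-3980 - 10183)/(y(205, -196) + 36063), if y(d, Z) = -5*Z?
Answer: -14163/37043 ≈ -0.38234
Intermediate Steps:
(-3980 - 10183)/(y(205, -196) + 36063) = (-3980 - 10183)/(-5*(-196) + 36063) = -14163/(980 + 36063) = -14163/37043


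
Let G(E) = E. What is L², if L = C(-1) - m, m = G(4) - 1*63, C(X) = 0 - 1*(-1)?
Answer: 3600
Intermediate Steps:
C(X) = 1 (C(X) = 0 + 1 = 1)
m = -59 (m = 4 - 1*63 = 4 - 63 = -59)
L = 60 (L = 1 - 1*(-59) = 1 + 59 = 60)
L² = 60² = 3600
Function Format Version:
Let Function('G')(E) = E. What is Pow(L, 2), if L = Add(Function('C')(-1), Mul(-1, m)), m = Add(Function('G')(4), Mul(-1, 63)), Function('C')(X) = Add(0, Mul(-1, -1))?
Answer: 3600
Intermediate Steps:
Function('C')(X) = 1 (Function('C')(X) = Add(0, 1) = 1)
m = -59 (m = Add(4, Mul(-1, 63)) = Add(4, -63) = -59)
L = 60 (L = Add(1, Mul(-1, -59)) = Add(1, 59) = 60)
Pow(L, 2) = Pow(60, 2) = 3600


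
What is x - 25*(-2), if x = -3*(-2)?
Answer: 56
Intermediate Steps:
x = 6
x - 25*(-2) = 6 - 25*(-2) = 6 + 50 = 56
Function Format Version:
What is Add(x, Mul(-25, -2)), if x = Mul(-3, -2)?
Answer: 56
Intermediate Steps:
x = 6
Add(x, Mul(-25, -2)) = Add(6, Mul(-25, -2)) = Add(6, 50) = 56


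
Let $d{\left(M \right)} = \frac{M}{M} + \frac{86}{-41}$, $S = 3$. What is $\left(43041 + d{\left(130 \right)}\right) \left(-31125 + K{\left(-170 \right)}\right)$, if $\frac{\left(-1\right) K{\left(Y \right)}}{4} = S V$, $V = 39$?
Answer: $- \frac{55750145148}{41} \approx -1.3598 \cdot 10^{9}$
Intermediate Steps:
$d{\left(M \right)} = - \frac{45}{41}$ ($d{\left(M \right)} = 1 + 86 \left(- \frac{1}{41}\right) = 1 - \frac{86}{41} = - \frac{45}{41}$)
$K{\left(Y \right)} = -468$ ($K{\left(Y \right)} = - 4 \cdot 3 \cdot 39 = \left(-4\right) 117 = -468$)
$\left(43041 + d{\left(130 \right)}\right) \left(-31125 + K{\left(-170 \right)}\right) = \left(43041 - \frac{45}{41}\right) \left(-31125 - 468\right) = \frac{1764636}{41} \left(-31593\right) = - \frac{55750145148}{41}$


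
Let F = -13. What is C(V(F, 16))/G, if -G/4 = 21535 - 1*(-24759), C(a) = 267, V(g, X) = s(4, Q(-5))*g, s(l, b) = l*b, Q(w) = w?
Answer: -267/185176 ≈ -0.0014419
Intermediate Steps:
s(l, b) = b*l
V(g, X) = -20*g (V(g, X) = (-5*4)*g = -20*g)
G = -185176 (G = -4*(21535 - 1*(-24759)) = -4*(21535 + 24759) = -4*46294 = -185176)
C(V(F, 16))/G = 267/(-185176) = 267*(-1/185176) = -267/185176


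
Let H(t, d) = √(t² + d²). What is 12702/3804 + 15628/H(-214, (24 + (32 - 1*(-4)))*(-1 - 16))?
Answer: 2117/634 + 7814*√271549/271549 ≈ 18.334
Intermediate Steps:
H(t, d) = √(d² + t²)
12702/3804 + 15628/H(-214, (24 + (32 - 1*(-4)))*(-1 - 16)) = 12702/3804 + 15628/(√(((24 + (32 - 1*(-4)))*(-1 - 16))² + (-214)²)) = 12702*(1/3804) + 15628/(√(((24 + (32 + 4))*(-17))² + 45796)) = 2117/634 + 15628/(√(((24 + 36)*(-17))² + 45796)) = 2117/634 + 15628/(√((60*(-17))² + 45796)) = 2117/634 + 15628/(√((-1020)² + 45796)) = 2117/634 + 15628/(√(1040400 + 45796)) = 2117/634 + 15628/(√1086196) = 2117/634 + 15628/((2*√271549)) = 2117/634 + 15628*(√271549/543098) = 2117/634 + 7814*√271549/271549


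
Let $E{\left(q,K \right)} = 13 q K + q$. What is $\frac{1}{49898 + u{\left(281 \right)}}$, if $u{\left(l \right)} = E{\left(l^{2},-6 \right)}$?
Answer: $- \frac{1}{6030099} \approx -1.6583 \cdot 10^{-7}$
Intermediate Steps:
$E{\left(q,K \right)} = q + 13 K q$ ($E{\left(q,K \right)} = 13 K q + q = q + 13 K q$)
$u{\left(l \right)} = - 77 l^{2}$ ($u{\left(l \right)} = l^{2} \left(1 + 13 \left(-6\right)\right) = l^{2} \left(1 - 78\right) = l^{2} \left(-77\right) = - 77 l^{2}$)
$\frac{1}{49898 + u{\left(281 \right)}} = \frac{1}{49898 - 77 \cdot 281^{2}} = \frac{1}{49898 - 6079997} = \frac{1}{-6030099} = - \frac{1}{6030099}$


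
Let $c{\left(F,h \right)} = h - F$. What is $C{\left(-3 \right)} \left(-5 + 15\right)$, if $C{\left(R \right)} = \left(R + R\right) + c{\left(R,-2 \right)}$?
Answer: $-50$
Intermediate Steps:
$C{\left(R \right)} = -2 + R$ ($C{\left(R \right)} = \left(R + R\right) - \left(2 + R\right) = 2 R - \left(2 + R\right) = -2 + R$)
$C{\left(-3 \right)} \left(-5 + 15\right) = \left(-2 - 3\right) \left(-5 + 15\right) = \left(-5\right) 10 = -50$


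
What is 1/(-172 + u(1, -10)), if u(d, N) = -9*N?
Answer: -1/82 ≈ -0.012195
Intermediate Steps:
1/(-172 + u(1, -10)) = 1/(-172 - 9*(-10)) = 1/(-172 + 90) = 1/(-82) = -1/82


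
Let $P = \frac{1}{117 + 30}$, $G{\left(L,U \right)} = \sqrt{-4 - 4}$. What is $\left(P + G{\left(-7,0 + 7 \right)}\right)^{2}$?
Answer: $- \frac{172871}{21609} + \frac{4 i \sqrt{2}}{147} \approx -8.0 + 0.038482 i$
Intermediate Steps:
$G{\left(L,U \right)} = 2 i \sqrt{2}$ ($G{\left(L,U \right)} = \sqrt{-8} = 2 i \sqrt{2}$)
$P = \frac{1}{147} \approx 0.0068027$
$\left(P + G{\left(-7,0 + 7 \right)}\right)^{2} = \left(\frac{1}{147} + 2 i \sqrt{2}\right)^{2}$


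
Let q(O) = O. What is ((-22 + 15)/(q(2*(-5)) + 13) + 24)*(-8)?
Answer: -520/3 ≈ -173.33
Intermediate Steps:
((-22 + 15)/(q(2*(-5)) + 13) + 24)*(-8) = ((-22 + 15)/(2*(-5) + 13) + 24)*(-8) = (-7/(-10 + 13) + 24)*(-8) = (-7/3 + 24)*(-8) = (65/3)*(-8) = -520/3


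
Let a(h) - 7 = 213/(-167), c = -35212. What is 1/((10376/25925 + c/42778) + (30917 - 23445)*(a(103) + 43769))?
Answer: 92603140775/30289074355201250838 ≈ 3.0573e-9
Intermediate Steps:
a(h) = 956/167 (a(h) = 7 + 213/(-167) = 7 + 213*(-1/167) = 7 - 213/167 = 956/167)
1/((10376/25925 + c/42778) + (30917 - 23445)*(a(103) + 43769)) = 1/((10376/25925 - 35212/42778) + (30917 - 23445)*(956/167 + 43769)) = 1/((10376*(1/25925) - 35212*1/42778) + 7472*(7310379/167)) = 1/((10376/25925 - 17606/21389) + 54623151888/167) = 1/(-234503286/554509825 + 54623151888/167) = 1/(30289074355201250838/92603140775) = 92603140775/30289074355201250838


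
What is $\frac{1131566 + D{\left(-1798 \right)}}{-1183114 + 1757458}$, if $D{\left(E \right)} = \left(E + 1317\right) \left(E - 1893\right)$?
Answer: $\frac{322993}{63816} \approx 5.0613$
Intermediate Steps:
$D{\left(E \right)} = \left(-1893 + E\right) \left(1317 + E\right)$ ($D{\left(E \right)} = \left(1317 + E\right) \left(-1893 + E\right) = \left(-1893 + E\right) \left(1317 + E\right)$)
$\frac{1131566 + D{\left(-1798 \right)}}{-1183114 + 1757458} = \frac{1131566 - \left(1457433 - 3232804\right)}{-1183114 + 1757458} = \frac{1131566 + \left(-2493081 + 3232804 + 1035648\right)}{574344} = \left(1131566 + 1775371\right) \frac{1}{574344} = 2906937 \cdot \frac{1}{574344} = \frac{322993}{63816}$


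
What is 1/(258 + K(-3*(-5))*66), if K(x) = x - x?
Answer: 1/258 ≈ 0.0038760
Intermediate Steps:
K(x) = 0
1/(258 + K(-3*(-5))*66) = 1/(258 + 0*66) = 1/(258 + 0) = 1/258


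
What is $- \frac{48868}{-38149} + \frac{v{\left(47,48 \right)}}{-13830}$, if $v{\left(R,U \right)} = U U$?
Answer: $\frac{97991524}{87933445} \approx 1.1144$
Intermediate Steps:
$v{\left(R,U \right)} = U^{2}$
$- \frac{48868}{-38149} + \frac{v{\left(47,48 \right)}}{-13830} = - \frac{48868}{-38149} + \frac{48^{2}}{-13830} = \left(-48868\right) \left(- \frac{1}{38149}\right) + 2304 \left(- \frac{1}{13830}\right) = \frac{48868}{38149} - \frac{384}{2305} = \frac{97991524}{87933445}$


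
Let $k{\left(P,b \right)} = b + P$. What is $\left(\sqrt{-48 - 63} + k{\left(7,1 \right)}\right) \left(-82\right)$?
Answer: $-656 - 82 i \sqrt{111} \approx -656.0 - 863.92 i$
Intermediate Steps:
$k{\left(P,b \right)} = P + b$
$\left(\sqrt{-48 - 63} + k{\left(7,1 \right)}\right) \left(-82\right) = \left(\sqrt{-48 - 63} + \left(7 + 1\right)\right) \left(-82\right) = \left(\sqrt{-111} + 8\right) \left(-82\right) = \left(i \sqrt{111} + 8\right) \left(-82\right) = \left(8 + i \sqrt{111}\right) \left(-82\right) = -656 - 82 i \sqrt{111}$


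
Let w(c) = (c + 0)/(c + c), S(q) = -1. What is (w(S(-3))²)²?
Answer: 1/16 ≈ 0.062500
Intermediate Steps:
w(c) = ½ (w(c) = c/((2*c)) = c*(1/(2*c)) = ½)
(w(S(-3))²)² = ((½)²)² = (¼)² = 1/16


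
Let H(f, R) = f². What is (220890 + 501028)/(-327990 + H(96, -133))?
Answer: -360959/159387 ≈ -2.2647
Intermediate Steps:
(220890 + 501028)/(-327990 + H(96, -133)) = (220890 + 501028)/(-327990 + 96²) = 721918/(-327990 + 9216) = 721918/(-318774) = 721918*(-1/318774) = -360959/159387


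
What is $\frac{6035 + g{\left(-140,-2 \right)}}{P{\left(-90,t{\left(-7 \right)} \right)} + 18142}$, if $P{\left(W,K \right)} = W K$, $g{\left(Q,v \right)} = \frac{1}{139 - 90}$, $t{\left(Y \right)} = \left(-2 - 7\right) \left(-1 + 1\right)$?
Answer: $\frac{147858}{444479} \approx 0.33265$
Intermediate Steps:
$t{\left(Y \right)} = 0$ ($t{\left(Y \right)} = \left(-9\right) 0 = 0$)
$g{\left(Q,v \right)} = \frac{1}{49}$
$P{\left(W,K \right)} = K W$
$\frac{6035 + g{\left(-140,-2 \right)}}{P{\left(-90,t{\left(-7 \right)} \right)} + 18142} = \frac{6035 + \frac{1}{49}}{0 \left(-90\right) + 18142} = \frac{295716}{49 \left(0 + 18142\right)} = \frac{295716}{49 \cdot 18142} = \frac{295716}{49} \cdot \frac{1}{18142} = \frac{147858}{444479}$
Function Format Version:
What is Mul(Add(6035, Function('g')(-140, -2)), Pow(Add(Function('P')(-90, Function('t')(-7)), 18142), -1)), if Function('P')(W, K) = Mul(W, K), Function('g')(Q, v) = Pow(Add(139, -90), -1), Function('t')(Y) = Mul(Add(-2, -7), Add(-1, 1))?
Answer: Rational(147858, 444479) ≈ 0.33265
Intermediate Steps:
Function('t')(Y) = 0 (Function('t')(Y) = Mul(-9, 0) = 0)
Function('g')(Q, v) = Rational(1, 49) (Function('g')(Q, v) = Pow(49, -1) = Rational(1, 49))
Function('P')(W, K) = Mul(K, W)
Mul(Add(6035, Function('g')(-140, -2)), Pow(Add(Function('P')(-90, Function('t')(-7)), 18142), -1)) = Mul(Add(6035, Rational(1, 49)), Pow(Add(Mul(0, -90), 18142), -1)) = Mul(Rational(295716, 49), Pow(Add(0, 18142), -1)) = Mul(Rational(295716, 49), Pow(18142, -1)) = Mul(Rational(295716, 49), Rational(1, 18142)) = Rational(147858, 444479)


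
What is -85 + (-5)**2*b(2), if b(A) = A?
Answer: -35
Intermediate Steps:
-85 + (-5)**2*b(2) = -85 + (-5)**2*2 = -85 + 25*2 = -85 + 50 = -35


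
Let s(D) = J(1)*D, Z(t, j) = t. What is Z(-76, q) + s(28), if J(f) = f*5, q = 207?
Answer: 64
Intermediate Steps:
J(f) = 5*f
s(D) = 5*D (s(D) = (5*1)*D = 5*D)
Z(-76, q) + s(28) = -76 + 5*28 = -76 + 140 = 64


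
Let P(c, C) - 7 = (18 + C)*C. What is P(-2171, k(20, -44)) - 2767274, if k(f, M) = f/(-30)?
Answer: -24905507/9 ≈ -2.7673e+6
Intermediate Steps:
k(f, M) = -f/30 (k(f, M) = f*(-1/30) = -f/30)
P(c, C) = 7 + C*(18 + C) (P(c, C) = 7 + (18 + C)*C = 7 + C*(18 + C))
P(-2171, k(20, -44)) - 2767274 = (7 + (-1/30*20)² + 18*(-1/30*20)) - 2767274 = (7 + (-⅔)² + 18*(-⅔)) - 2767274 = (7 + 4/9 - 12) - 2767274 = -41/9 - 2767274 = -24905507/9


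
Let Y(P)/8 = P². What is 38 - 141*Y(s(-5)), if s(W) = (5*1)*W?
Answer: -704962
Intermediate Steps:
s(W) = 5*W
Y(P) = 8*P²
38 - 141*Y(s(-5)) = 38 - 1128*(5*(-5))² = 38 - 1128*(-25)² = 38 - 1128*625 = 38 - 141*5000 = 38 - 705000 = -704962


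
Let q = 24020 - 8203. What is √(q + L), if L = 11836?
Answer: √27653 ≈ 166.29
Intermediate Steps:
q = 15817
√(q + L) = √(15817 + 11836) = √27653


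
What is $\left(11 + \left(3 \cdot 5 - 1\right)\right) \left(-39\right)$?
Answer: $-975$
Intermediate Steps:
$\left(11 + \left(3 \cdot 5 - 1\right)\right) \left(-39\right) = \left(11 + \left(15 - 1\right)\right) \left(-39\right) = \left(11 + 14\right) \left(-39\right) = 25 \left(-39\right) = -975$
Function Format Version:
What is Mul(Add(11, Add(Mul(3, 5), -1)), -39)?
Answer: -975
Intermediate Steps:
Mul(Add(11, Add(Mul(3, 5), -1)), -39) = Mul(Add(11, Add(15, -1)), -39) = Mul(Add(11, 14), -39) = Mul(25, -39) = -975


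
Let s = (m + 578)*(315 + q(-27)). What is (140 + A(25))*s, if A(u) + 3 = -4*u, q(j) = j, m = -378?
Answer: 2131200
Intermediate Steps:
A(u) = -3 - 4*u
s = 57600 (s = (-378 + 578)*(315 - 27) = 200*288 = 57600)
(140 + A(25))*s = (140 + (-3 - 4*25))*57600 = (140 + (-3 - 100))*57600 = (140 - 103)*57600 = 37*57600 = 2131200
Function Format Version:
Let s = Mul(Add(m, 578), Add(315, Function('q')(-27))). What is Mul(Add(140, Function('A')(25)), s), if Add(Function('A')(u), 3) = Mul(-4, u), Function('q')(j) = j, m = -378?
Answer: 2131200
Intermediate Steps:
Function('A')(u) = Add(-3, Mul(-4, u))
s = 57600 (s = Mul(Add(-378, 578), Add(315, -27)) = Mul(200, 288) = 57600)
Mul(Add(140, Function('A')(25)), s) = Mul(Add(140, Add(-3, Mul(-4, 25))), 57600) = Mul(Add(140, Add(-3, -100)), 57600) = Mul(Add(140, -103), 57600) = Mul(37, 57600) = 2131200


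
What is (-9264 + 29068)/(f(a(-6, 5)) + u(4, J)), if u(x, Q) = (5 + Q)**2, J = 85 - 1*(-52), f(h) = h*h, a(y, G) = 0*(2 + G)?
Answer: 4951/5041 ≈ 0.98215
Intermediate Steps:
a(y, G) = 0
f(h) = h**2
J = 137 (J = 85 + 52 = 137)
(-9264 + 29068)/(f(a(-6, 5)) + u(4, J)) = (-9264 + 29068)/(0**2 + (5 + 137)**2) = 19804/(0 + 142**2) = 19804/(0 + 20164) = 19804/20164 = 19804*(1/20164) = 4951/5041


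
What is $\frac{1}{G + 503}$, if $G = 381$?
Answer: $\frac{1}{884} \approx 0.0011312$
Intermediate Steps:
$\frac{1}{G + 503} = \frac{1}{381 + 503} = \frac{1}{884}$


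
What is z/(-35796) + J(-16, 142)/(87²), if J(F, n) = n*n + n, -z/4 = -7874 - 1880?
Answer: 35963456/22578327 ≈ 1.5928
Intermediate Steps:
z = 39016 (z = -4*(-7874 - 1880) = -4*(-9754) = 39016)
J(F, n) = n + n² (J(F, n) = n² + n = n + n²)
z/(-35796) + J(-16, 142)/(87²) = 39016/(-35796) + (142*(1 + 142))/(87²) = 39016*(-1/35796) + (142*143)/7569 = -9754/8949 + 20306*(1/7569) = -9754/8949 + 20306/7569 = 35963456/22578327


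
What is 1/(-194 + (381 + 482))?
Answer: 1/669 ≈ 0.0014948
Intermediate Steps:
1/(-194 + (381 + 482)) = 1/(-194 + 863) = 1/669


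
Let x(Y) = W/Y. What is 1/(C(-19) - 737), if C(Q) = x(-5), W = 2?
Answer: -5/3687 ≈ -0.0013561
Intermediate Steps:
x(Y) = 2/Y
C(Q) = -⅖ (C(Q) = 2/(-5) = 2*(-⅕) = -⅖)
1/(C(-19) - 737) = 1/(-⅖ - 737) = 1/(-3687/5) = -5/3687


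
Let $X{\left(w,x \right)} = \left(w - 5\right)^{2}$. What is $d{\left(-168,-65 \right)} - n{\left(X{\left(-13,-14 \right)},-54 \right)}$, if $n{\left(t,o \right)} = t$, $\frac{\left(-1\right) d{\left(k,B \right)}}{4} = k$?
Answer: $348$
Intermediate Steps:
$d{\left(k,B \right)} = - 4 k$
$X{\left(w,x \right)} = \left(-5 + w\right)^{2}$
$d{\left(-168,-65 \right)} - n{\left(X{\left(-13,-14 \right)},-54 \right)} = \left(-4\right) \left(-168\right) - \left(-5 - 13\right)^{2} = 672 - \left(-18\right)^{2} = 672 - 324 = 348$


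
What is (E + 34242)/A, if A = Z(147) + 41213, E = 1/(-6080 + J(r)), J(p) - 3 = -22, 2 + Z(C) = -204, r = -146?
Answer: 208841957/250101693 ≈ 0.83503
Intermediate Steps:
Z(C) = -206 (Z(C) = -2 - 204 = -206)
J(p) = -19 (J(p) = 3 - 22 = -19)
E = -1/6099 (E = 1/(-6080 - 19) = 1/(-6099) = -1/6099 ≈ -0.00016396)
A = 41007 (A = -206 + 41213 = 41007)
(E + 34242)/A = (-1/6099 + 34242)/41007 = (208841957/6099)*(1/41007) = 208841957/250101693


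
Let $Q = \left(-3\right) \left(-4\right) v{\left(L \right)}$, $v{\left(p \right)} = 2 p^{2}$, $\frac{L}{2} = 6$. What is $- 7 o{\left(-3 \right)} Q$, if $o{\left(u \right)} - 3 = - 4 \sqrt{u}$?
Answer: $-72576 + 96768 i \sqrt{3} \approx -72576.0 + 1.6761 \cdot 10^{5} i$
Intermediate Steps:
$L = 12$ ($L = 2 \cdot 6 = 12$)
$Q = 3456$ ($Q = \left(-3\right) \left(-4\right) 2 \cdot 12^{2} = 12 \cdot 2 \cdot 144 = 12 \cdot 288 = 3456$)
$o{\left(u \right)} = 3 - 4 \sqrt{u}$
$- 7 o{\left(-3 \right)} Q = - 7 \left(3 - 4 \sqrt{-3}\right) 3456 = - 7 \left(3 - 4 i \sqrt{3}\right) 3456 = \left(-21 + 28 i \sqrt{3}\right) 3456 = -72576 + 96768 i \sqrt{3}$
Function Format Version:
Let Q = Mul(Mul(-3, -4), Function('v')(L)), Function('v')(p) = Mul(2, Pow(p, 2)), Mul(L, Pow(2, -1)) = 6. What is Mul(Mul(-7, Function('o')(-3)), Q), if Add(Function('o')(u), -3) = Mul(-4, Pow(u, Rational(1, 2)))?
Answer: Add(-72576, Mul(96768, I, Pow(3, Rational(1, 2)))) ≈ Add(-72576., Mul(1.6761e+5, I))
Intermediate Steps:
L = 12 (L = Mul(2, 6) = 12)
Q = 3456 (Q = Mul(Mul(-3, -4), Mul(2, Pow(12, 2))) = Mul(12, Mul(2, 144)) = Mul(12, 288) = 3456)
Function('o')(u) = Add(3, Mul(-4, Pow(u, Rational(1, 2))))
Mul(Mul(-7, Function('o')(-3)), Q) = Mul(Mul(-7, Add(3, Mul(-4, Pow(-3, Rational(1, 2))))), 3456) = Mul(Mul(-7, Add(3, Mul(-4, Mul(I, Pow(3, Rational(1, 2)))))), 3456) = Mul(Mul(-7, Add(3, Mul(-4, I, Pow(3, Rational(1, 2))))), 3456) = Mul(Add(-21, Mul(28, I, Pow(3, Rational(1, 2)))), 3456) = Add(-72576, Mul(96768, I, Pow(3, Rational(1, 2))))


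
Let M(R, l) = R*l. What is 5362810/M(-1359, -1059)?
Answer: 5362810/1439181 ≈ 3.7263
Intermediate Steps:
5362810/M(-1359, -1059) = 5362810/((-1359*(-1059))) = 5362810/1439181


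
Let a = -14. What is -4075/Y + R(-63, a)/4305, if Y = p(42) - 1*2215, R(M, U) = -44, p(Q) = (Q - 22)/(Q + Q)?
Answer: 73270787/40045110 ≈ 1.8297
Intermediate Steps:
p(Q) = (-22 + Q)/(2*Q) (p(Q) = (-22 + Q)/((2*Q)) = (-22 + Q)*(1/(2*Q)) = (-22 + Q)/(2*Q))
Y = -46510/21 (Y = (1/2)*(-22 + 42)/42 - 1*2215 = (1/2)*(1/42)*20 - 2215 = 5/21 - 2215 = -46510/21 ≈ -2214.8)
-4075/Y + R(-63, a)/4305 = -4075/(-46510/21) - 44/4305 = -4075*(-21/46510) - 44*1/4305 = 17115/9302 - 44/4305 = 73270787/40045110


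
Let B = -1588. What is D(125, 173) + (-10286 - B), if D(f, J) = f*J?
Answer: 12927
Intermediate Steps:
D(f, J) = J*f
D(125, 173) + (-10286 - B) = 173*125 + (-10286 - 1*(-1588)) = 21625 + (-10286 + 1588) = 21625 - 8698 = 12927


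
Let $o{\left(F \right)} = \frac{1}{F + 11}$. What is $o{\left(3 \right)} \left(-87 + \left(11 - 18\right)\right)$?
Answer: $- \frac{47}{7} \approx -6.7143$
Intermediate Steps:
$o{\left(F \right)} = \frac{1}{11 + F}$
$o{\left(3 \right)} \left(-87 + \left(11 - 18\right)\right) = \frac{-87 + \left(11 - 18\right)}{11 + 3} = \frac{-87 - 7}{14} = \frac{1}{14} \left(-94\right) = - \frac{47}{7}$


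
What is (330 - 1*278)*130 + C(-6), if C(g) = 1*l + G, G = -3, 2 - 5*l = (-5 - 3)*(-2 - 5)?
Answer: 33731/5 ≈ 6746.2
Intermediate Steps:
l = -54/5 (l = ⅖ - (-5 - 3)*(-2 - 5)/5 = ⅖ - (-8)*(-7)/5 = ⅖ - ⅕*56 = ⅖ - 56/5 = -54/5 ≈ -10.800)
C(g) = -69/5 (C(g) = 1*(-54/5) - 3 = -54/5 - 3 = -69/5)
(330 - 1*278)*130 + C(-6) = (330 - 1*278)*130 - 69/5 = (330 - 278)*130 - 69/5 = 52*130 - 69/5 = 6760 - 69/5 = 33731/5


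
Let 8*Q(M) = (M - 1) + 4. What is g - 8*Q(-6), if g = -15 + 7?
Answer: -5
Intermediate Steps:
g = -8
Q(M) = 3/8 + M/8 (Q(M) = ((M - 1) + 4)/8 = ((-1 + M) + 4)/8 = (3 + M)/8 = 3/8 + M/8)
g - 8*Q(-6) = -8 - 8*(3/8 + (1/8)*(-6)) = -8 - 8*(3/8 - 3/4) = -8 - 8*(-3/8) = -8 + 3 = -5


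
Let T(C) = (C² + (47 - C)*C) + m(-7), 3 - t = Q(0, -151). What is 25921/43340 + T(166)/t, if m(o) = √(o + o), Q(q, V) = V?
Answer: 15551387/303380 + I*√14/154 ≈ 51.26 + 0.024296*I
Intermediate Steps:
t = 154 (t = 3 - 1*(-151) = 3 + 151 = 154)
m(o) = √2*√o (m(o) = √(2*o) = √2*√o)
T(C) = C² + I*√14 + C*(47 - C) (T(C) = (C² + (47 - C)*C) + √2*√(-7) = (C² + C*(47 - C)) + √2*(I*√7) = (C² + C*(47 - C)) + I*√14 = C² + I*√14 + C*(47 - C))
25921/43340 + T(166)/t = 25921/43340 + (47*166 + I*√14)/154 = 25921*(1/43340) + (7802 + I*√14)*(1/154) = 25921/43340 + (3901/77 + I*√14/154) = 15551387/303380 + I*√14/154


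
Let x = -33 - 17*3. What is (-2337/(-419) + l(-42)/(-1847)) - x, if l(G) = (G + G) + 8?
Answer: 69355295/773893 ≈ 89.619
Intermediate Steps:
x = -84 (x = -33 - 51 = -84)
l(G) = 8 + 2*G (l(G) = 2*G + 8 = 8 + 2*G)
(-2337/(-419) + l(-42)/(-1847)) - x = (-2337/(-419) + (8 + 2*(-42))/(-1847)) - 1*(-84) = (-2337*(-1/419) + (8 - 84)*(-1/1847)) + 84 = (2337/419 - 76*(-1/1847)) + 84 = (2337/419 + 76/1847) + 84 = 4348283/773893 + 84 = 69355295/773893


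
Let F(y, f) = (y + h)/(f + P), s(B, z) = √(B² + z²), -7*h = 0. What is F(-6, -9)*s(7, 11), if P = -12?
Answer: 2*√170/7 ≈ 3.7253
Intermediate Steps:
h = 0 (h = -⅐*0 = 0)
F(y, f) = y/(-12 + f) (F(y, f) = (y + 0)/(f - 12) = y/(-12 + f))
F(-6, -9)*s(7, 11) = (-6/(-12 - 9))*√(7² + 11²) = (-6/(-21))*√(49 + 121) = (-6*(-1/21))*√170 = 2*√170/7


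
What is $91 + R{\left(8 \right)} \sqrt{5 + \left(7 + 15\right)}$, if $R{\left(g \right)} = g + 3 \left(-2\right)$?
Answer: $91 + 6 \sqrt{3} \approx 101.39$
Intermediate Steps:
$R{\left(g \right)} = -6 + g$ ($R{\left(g \right)} = g - 6 = -6 + g$)
$91 + R{\left(8 \right)} \sqrt{5 + \left(7 + 15\right)} = 91 + \left(-6 + 8\right) \sqrt{5 + \left(7 + 15\right)} = 91 + 2 \sqrt{5 + 22} = 91 + 2 \sqrt{27} = 91 + 2 \cdot 3 \sqrt{3} = 91 + 6 \sqrt{3}$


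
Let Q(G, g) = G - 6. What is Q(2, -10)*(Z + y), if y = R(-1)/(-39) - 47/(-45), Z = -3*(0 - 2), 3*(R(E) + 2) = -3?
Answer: -16664/585 ≈ -28.485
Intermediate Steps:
Q(G, g) = -6 + G
R(E) = -3 (R(E) = -2 + (1/3)*(-3) = -2 - 1 = -3)
Z = 6 (Z = -3*(-2) = 6)
y = 656/585 (y = -3/(-39) - 47/(-45) = -3*(-1/39) - 47*(-1/45) = 1/13 + 47/45 = 656/585 ≈ 1.1214)
Q(2, -10)*(Z + y) = (-6 + 2)*(6 + 656/585) = -4*4166/585 = -16664/585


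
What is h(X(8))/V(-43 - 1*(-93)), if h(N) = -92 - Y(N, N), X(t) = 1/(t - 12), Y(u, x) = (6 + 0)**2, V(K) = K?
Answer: -64/25 ≈ -2.5600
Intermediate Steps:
Y(u, x) = 36 (Y(u, x) = 6**2 = 36)
X(t) = 1/(-12 + t)
h(N) = -128 (h(N) = -92 - 1*36 = -92 - 36 = -128)
h(X(8))/V(-43 - 1*(-93)) = -128/(-43 - 1*(-93)) = -128/(-43 + 93) = -128/50 = -128*1/50 = -64/25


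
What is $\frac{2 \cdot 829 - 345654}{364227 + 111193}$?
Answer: $- \frac{85999}{118855} \approx -0.72356$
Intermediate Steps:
$\frac{2 \cdot 829 - 345654}{364227 + 111193} = \frac{1658 - 345654}{475420} = \left(-343996\right) \frac{1}{475420} = - \frac{85999}{118855}$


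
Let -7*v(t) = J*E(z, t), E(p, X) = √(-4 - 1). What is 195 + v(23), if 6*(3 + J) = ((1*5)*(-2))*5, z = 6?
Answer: 195 + 34*I*√5/21 ≈ 195.0 + 3.6203*I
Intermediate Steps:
E(p, X) = I*√5 (E(p, X) = √(-5) = I*√5)
J = -34/3 (J = -3 + (((1*5)*(-2))*5)/6 = -3 + ((5*(-2))*5)/6 = -3 + (-10*5)/6 = -3 + (⅙)*(-50) = -3 - 25/3 = -34/3 ≈ -11.333)
v(t) = 34*I*√5/21 (v(t) = -(-34)*I*√5/21 = 34*I*√5/21)
195 + v(23) = 195 + 34*I*√5/21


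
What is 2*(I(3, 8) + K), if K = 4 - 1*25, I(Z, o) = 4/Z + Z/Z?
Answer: -112/3 ≈ -37.333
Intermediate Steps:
I(Z, o) = 1 + 4/Z (I(Z, o) = 4/Z + 1 = 1 + 4/Z)
K = -21 (K = 4 - 25 = -21)
2*(I(3, 8) + K) = 2*((4 + 3)/3 - 21) = 2*((1/3)*7 - 21) = 2*(7/3 - 21) = 2*(-56/3) = -112/3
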